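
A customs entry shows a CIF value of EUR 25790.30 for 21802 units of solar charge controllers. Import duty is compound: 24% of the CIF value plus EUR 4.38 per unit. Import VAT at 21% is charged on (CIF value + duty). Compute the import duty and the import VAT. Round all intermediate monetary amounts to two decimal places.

Import duty: EUR 101682.43; import VAT: EUR 26769.27

Ad valorem component: 25790.30 × 24% = 6189.67
Specific component: 21802 × 4.38 = 95492.76
Import duty = 6189.67 + 95492.76 = 101682.43
VAT base = CIF + duty = 25790.30 + 101682.43 = 127472.73
Import VAT = 127472.73 × 21% = 26769.27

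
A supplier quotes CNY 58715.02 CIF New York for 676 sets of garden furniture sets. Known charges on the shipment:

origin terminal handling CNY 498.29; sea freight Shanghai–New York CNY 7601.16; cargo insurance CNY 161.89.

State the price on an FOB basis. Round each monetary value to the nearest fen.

FOB price: CNY 50951.97

Not relevant to the conversion: origin terminal — on the seller under both CIF and FOB; already in the CIF price and stays in the FOB price.
From CIF to FOB, the seller no longer bears: freight, insurance.
FOB price = 58715.02 − 7601.16 − 161.89 = 50951.97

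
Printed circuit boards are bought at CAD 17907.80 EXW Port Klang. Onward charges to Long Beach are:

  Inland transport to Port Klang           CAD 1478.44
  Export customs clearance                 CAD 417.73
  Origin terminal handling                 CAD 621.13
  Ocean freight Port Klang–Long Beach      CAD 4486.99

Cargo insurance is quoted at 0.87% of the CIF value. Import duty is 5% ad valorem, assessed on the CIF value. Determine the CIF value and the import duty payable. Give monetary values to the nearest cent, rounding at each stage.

Let C be the CIF value. C = EXW price + pre-shipment costs + freight + 0.87% × C
C − 0.87% × C = 17907.80 + 1478.44 + 417.73 + 621.13 + 4486.99
0.9913 × C = 24912.09
C = 24912.09 / 0.9913 = 25130.73
Insurance premium = 0.87% × 25130.73 = 218.64
Import duty = 25130.73 × 5% = 1256.54

CIF value: CAD 25130.73; import duty: CAD 1256.54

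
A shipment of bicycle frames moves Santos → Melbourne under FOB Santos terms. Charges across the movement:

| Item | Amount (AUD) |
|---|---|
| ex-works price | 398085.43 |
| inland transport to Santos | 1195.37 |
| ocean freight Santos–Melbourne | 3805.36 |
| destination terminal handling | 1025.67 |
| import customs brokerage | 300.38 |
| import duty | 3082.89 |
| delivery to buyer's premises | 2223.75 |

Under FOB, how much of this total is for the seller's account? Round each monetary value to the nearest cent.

FOB: the seller bears costs until goods are on board at the origin port; the buyer bears freight, insurance and all costs thereafter.
Seller's account: goods 398085.43 + inland to port 1195.37 = 399280.80
Buyer's account: freight 3805.36 + destination terminal 1025.67 + brokerage 300.38 + duty 3082.89 + delivery 2223.75 = 10438.05

Seller's account: AUD 399280.80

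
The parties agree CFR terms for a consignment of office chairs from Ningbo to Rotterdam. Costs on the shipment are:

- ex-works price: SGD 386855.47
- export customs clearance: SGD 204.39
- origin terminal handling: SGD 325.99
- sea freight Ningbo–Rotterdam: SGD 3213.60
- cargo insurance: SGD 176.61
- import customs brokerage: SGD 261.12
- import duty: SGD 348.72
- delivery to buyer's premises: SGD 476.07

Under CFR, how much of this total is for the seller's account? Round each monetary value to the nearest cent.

Seller's account: SGD 390599.45

CFR: the seller pays costs through ocean freight to the destination port, but not insurance.
Seller's account: goods 386855.47 + export clearance 204.39 + origin terminal 325.99 + freight 3213.60 = 390599.45
Buyer's account: insurance 176.61 + brokerage 261.12 + duty 348.72 + delivery 476.07 = 1262.52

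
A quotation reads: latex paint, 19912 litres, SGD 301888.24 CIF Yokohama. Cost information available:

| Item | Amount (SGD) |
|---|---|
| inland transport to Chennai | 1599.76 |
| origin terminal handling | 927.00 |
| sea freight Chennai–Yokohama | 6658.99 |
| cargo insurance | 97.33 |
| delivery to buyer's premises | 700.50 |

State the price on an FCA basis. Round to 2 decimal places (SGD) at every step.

FCA price: SGD 294204.92

Not relevant to the conversion: inland to port — on the seller under both CIF and FCA; already in the CIF price and stays in the FCA price. delivery — on the buyer under both terms; not part of either seller's price.
From CIF to FCA, the seller no longer bears: origin terminal, freight, insurance.
FCA price = 301888.24 − 927.00 − 6658.99 − 97.33 = 294204.92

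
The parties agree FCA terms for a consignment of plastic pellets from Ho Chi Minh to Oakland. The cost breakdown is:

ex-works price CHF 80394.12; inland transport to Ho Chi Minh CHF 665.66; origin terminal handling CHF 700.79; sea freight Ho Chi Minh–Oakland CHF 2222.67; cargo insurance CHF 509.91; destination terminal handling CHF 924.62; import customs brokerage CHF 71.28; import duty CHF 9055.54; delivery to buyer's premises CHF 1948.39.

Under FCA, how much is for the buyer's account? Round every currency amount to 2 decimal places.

Buyer's account: CHF 15433.20

FCA: the seller delivers export-cleared goods to the carrier; the buyer bears costs from that point.
Seller's account: goods 80394.12 + inland to port 665.66 = 81059.78
Buyer's account: origin terminal 700.79 + freight 2222.67 + insurance 509.91 + destination terminal 924.62 + brokerage 71.28 + duty 9055.54 + delivery 1948.39 = 15433.20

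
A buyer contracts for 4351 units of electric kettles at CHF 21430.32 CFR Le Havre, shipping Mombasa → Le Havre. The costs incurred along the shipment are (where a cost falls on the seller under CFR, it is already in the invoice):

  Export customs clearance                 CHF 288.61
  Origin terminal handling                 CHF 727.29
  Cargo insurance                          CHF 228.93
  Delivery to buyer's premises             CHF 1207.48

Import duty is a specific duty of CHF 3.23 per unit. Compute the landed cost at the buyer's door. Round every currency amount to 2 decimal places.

CFR: the seller pays costs through ocean freight to the destination port, but not insurance.
Already in the invoice (seller's account under CFR): export clearance, origin terminal — exclude.
CIF value = CFR price + insurance = 21430.32 + 228.93 = 21659.25
Import duty = 4351 × 3.23 = 14053.73
Buyer bears: insurance 228.93 + delivery 1207.48 + duty 14053.73 = 15490.14
Landed cost = invoice 21430.32 + 15490.14 = 36920.46

Total landed cost: CHF 36920.46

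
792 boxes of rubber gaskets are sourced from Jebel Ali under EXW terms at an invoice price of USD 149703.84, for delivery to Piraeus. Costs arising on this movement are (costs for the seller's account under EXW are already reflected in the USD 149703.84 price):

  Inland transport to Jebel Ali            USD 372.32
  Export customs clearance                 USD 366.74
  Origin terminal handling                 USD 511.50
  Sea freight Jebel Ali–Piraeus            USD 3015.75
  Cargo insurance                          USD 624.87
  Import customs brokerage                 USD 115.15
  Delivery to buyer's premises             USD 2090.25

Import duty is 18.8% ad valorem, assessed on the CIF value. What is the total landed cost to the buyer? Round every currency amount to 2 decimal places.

Total landed cost: USD 185864.28

EXW: the seller makes goods available at their premises; the buyer bears all onward costs.
CIF value = EXW price + inland to port + export clearance + origin terminal + freight + insurance = 149703.84 + 372.32 + 366.74 + 511.50 + 3015.75 + 624.87 = 154595.02
Import duty = 154595.02 × 18.8% = 29063.86
Buyer bears: inland to port 372.32 + export clearance 366.74 + origin terminal 511.50 + freight 3015.75 + insurance 624.87 + brokerage 115.15 + delivery 2090.25 + duty 29063.86 = 36160.44
Landed cost = invoice 149703.84 + 36160.44 = 185864.28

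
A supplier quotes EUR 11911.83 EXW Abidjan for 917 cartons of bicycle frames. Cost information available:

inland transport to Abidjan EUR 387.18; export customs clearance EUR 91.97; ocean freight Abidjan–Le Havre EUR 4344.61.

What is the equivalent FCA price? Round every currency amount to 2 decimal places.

FCA price: EUR 12390.98

Not relevant to the conversion: freight — on the buyer under both terms; not part of either seller's price.
From EXW to FCA, the seller additionally bears: inland to port, export clearance.
FCA price = 11911.83 + 387.18 + 91.97 = 12390.98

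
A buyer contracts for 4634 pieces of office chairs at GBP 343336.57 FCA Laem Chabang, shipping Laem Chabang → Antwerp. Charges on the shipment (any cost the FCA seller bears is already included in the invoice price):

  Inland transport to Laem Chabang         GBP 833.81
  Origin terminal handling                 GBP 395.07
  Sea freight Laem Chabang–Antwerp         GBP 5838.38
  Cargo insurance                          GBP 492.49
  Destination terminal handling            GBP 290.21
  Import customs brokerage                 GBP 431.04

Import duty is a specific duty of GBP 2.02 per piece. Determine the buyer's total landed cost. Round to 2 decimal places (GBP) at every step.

FCA: the seller delivers export-cleared goods to the carrier; the buyer bears costs from that point.
Already in the invoice (seller's account under FCA): inland to port — exclude.
CIF value = FCA price + origin terminal + freight + insurance = 343336.57 + 395.07 + 5838.38 + 492.49 = 350062.51
Import duty = 4634 × 2.02 = 9360.68
Buyer bears: origin terminal 395.07 + freight 5838.38 + insurance 492.49 + destination terminal 290.21 + brokerage 431.04 + duty 9360.68 = 16807.87
Landed cost = invoice 343336.57 + 16807.87 = 360144.44

Total landed cost: GBP 360144.44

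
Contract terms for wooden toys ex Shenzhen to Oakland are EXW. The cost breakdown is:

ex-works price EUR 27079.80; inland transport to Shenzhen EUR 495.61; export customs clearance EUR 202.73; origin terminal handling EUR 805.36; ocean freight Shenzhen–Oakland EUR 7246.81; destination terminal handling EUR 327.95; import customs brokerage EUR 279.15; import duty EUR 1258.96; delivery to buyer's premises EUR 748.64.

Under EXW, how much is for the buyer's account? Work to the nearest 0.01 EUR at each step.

Buyer's account: EUR 11365.21

EXW: the seller makes goods available at their premises; the buyer bears all onward costs.
Seller's account: goods 27079.80 = 27079.80
Buyer's account: inland to port 495.61 + export clearance 202.73 + origin terminal 805.36 + freight 7246.81 + destination terminal 327.95 + brokerage 279.15 + duty 1258.96 + delivery 748.64 = 11365.21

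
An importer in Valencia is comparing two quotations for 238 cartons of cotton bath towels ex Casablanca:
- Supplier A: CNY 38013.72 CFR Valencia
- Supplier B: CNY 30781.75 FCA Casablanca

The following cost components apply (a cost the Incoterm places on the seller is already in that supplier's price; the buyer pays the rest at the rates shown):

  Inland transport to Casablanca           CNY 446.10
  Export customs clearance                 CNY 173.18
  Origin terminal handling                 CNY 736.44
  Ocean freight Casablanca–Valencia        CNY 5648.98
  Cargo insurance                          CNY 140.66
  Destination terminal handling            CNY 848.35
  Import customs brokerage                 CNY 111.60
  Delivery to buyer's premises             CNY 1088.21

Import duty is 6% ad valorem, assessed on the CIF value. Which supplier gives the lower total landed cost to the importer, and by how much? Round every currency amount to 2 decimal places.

Supplier B is cheaper by CNY 897.34

Supplier A (CFR):
CIF value = CFR price + insurance = 38013.72 + 140.66 = 38154.38
Import duty = 38154.38 × 6% = 2289.26
Buyer bears (A): 140.66 + 848.35 + 111.60 + 1088.21 = 2188.82
Landed cost (A) = invoice 38013.72 + 2188.82 + duty 2289.26 = 42491.80
Supplier B (FCA):
CIF value = FCA price + origin terminal + freight + insurance = 30781.75 + 736.44 + 5648.98 + 140.66 = 37307.83
Import duty = 37307.83 × 6% = 2238.47
Buyer bears (B): 736.44 + 5648.98 + 140.66 + 848.35 + 111.60 + 1088.21 = 8574.24
Landed cost (B) = invoice 30781.75 + 8574.24 + duty 2238.47 = 41594.46
Difference = |42491.80 − 41594.46| = 897.34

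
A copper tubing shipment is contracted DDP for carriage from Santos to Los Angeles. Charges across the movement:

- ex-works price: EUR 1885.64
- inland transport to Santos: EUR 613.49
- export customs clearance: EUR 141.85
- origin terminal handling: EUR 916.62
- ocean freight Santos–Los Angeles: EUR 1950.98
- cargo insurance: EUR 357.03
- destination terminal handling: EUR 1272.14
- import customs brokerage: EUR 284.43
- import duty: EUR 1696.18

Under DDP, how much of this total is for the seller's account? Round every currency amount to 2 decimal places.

DDP: the seller bears all costs including import duty.
Seller's account: goods 1885.64 + inland to port 613.49 + export clearance 141.85 + origin terminal 916.62 + freight 1950.98 + insurance 357.03 + destination terminal 1272.14 + brokerage 284.43 + duty 1696.18 = 9118.36
Buyer's account: 0.00

Seller's account: EUR 9118.36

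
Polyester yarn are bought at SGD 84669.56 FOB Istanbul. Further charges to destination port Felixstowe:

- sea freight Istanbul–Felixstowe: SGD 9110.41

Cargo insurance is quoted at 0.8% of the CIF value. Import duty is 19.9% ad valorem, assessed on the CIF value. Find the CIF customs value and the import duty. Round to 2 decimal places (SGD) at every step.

Let C be the CIF value. C = FOB price + freight + 0.8% × C
C − 0.8% × C = 84669.56 + 9110.41
0.992 × C = 93779.97
C = 93779.97 / 0.992 = 94536.26
Insurance premium = 0.8% × 94536.26 = 756.29
Import duty = 94536.26 × 19.9% = 18812.72

CIF value: SGD 94536.26; import duty: SGD 18812.72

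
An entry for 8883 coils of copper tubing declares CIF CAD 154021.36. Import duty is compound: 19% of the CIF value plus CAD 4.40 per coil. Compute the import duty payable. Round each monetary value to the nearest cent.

Import duty: CAD 68349.26

Ad valorem component: 154021.36 × 19% = 29264.06
Specific component: 8883 × 4.40 = 39085.20
Import duty = 29264.06 + 39085.20 = 68349.26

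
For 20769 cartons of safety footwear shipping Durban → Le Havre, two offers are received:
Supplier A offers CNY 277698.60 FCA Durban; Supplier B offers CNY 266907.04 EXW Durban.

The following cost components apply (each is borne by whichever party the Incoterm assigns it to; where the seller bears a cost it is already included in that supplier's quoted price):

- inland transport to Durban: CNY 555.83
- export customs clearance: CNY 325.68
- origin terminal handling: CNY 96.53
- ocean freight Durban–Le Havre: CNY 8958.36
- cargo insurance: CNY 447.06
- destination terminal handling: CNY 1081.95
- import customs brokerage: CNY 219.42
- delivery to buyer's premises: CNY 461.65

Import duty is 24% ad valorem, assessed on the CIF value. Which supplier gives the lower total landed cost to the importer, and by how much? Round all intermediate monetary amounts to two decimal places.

Supplier B is cheaper by CNY 12288.46

Supplier A (FCA):
CIF value = FCA price + origin terminal + freight + insurance = 277698.60 + 96.53 + 8958.36 + 447.06 = 287200.55
Import duty = 287200.55 × 24% = 68928.13
Buyer bears (A): 96.53 + 8958.36 + 447.06 + 1081.95 + 219.42 + 461.65 = 11264.97
Landed cost (A) = invoice 277698.60 + 11264.97 + duty 68928.13 = 357891.70
Supplier B (EXW):
CIF value = EXW price + inland to port + export clearance + origin terminal + freight + insurance = 266907.04 + 555.83 + 325.68 + 96.53 + 8958.36 + 447.06 = 277290.50
Import duty = 277290.50 × 24% = 66549.72
Buyer bears (B): 555.83 + 325.68 + 96.53 + 8958.36 + 447.06 + 1081.95 + 219.42 + 461.65 = 12146.48
Landed cost (B) = invoice 266907.04 + 12146.48 + duty 66549.72 = 345603.24
Difference = |357891.70 − 345603.24| = 12288.46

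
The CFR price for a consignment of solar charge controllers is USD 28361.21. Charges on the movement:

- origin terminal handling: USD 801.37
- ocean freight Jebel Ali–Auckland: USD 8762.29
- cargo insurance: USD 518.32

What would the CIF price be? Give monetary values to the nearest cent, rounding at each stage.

CIF price: USD 28879.53

Not relevant to the conversion: freight, origin terminal — on the seller under both CFR and CIF; already in the CFR price and stays in the CIF price.
From CFR to CIF, the seller additionally bears: insurance.
CIF price = 28361.21 + 518.32 = 28879.53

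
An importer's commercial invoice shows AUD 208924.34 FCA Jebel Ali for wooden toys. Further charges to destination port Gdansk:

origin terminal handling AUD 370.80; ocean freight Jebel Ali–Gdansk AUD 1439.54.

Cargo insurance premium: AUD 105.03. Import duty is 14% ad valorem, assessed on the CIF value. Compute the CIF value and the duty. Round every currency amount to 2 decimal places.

CIF value: AUD 210839.71; import duty: AUD 29517.56

CIF = FCA price + pre-shipment costs + freight + insurance
CIF = 208924.34 + 370.80 + 1439.54 + 105.03 = 210839.71
Import duty = 210839.71 × 14% = 29517.56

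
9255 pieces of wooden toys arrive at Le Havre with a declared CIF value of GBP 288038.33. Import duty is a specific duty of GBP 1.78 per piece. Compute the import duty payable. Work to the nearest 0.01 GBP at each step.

Import duty: GBP 16473.90

Import duty = 9255 × 1.78 = 16473.90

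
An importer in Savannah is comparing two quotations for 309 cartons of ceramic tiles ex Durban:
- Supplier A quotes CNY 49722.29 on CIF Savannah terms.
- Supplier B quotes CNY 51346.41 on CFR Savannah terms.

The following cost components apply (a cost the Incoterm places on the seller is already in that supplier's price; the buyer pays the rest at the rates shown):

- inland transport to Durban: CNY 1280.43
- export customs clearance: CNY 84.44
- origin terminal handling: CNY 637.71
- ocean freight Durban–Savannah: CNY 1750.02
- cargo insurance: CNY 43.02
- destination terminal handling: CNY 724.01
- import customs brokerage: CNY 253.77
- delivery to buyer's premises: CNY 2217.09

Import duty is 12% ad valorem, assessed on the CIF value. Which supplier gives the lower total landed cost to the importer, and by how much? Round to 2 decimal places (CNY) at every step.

Supplier A is cheaper by CNY 1867.20

Supplier A (CIF):
The CIF price already equals the CIF value: 49722.29
Import duty = 49722.29 × 12% = 5966.67
Buyer bears (A): 724.01 + 253.77 + 2217.09 = 3194.87
Landed cost (A) = invoice 49722.29 + 3194.87 + duty 5966.67 = 58883.83
Supplier B (CFR):
CIF value = CFR price + insurance = 51346.41 + 43.02 = 51389.43
Import duty = 51389.43 × 12% = 6166.73
Buyer bears (B): 43.02 + 724.01 + 253.77 + 2217.09 = 3237.89
Landed cost (B) = invoice 51346.41 + 3237.89 + duty 6166.73 = 60751.03
Difference = |58883.83 − 60751.03| = 1867.20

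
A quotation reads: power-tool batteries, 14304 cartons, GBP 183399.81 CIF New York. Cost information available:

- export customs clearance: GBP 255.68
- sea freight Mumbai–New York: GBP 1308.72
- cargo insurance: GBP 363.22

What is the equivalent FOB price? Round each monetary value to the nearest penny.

Not relevant to the conversion: export clearance — on the seller under both CIF and FOB; already in the CIF price and stays in the FOB price.
From CIF to FOB, the seller no longer bears: freight, insurance.
FOB price = 183399.81 − 1308.72 − 363.22 = 181727.87

FOB price: GBP 181727.87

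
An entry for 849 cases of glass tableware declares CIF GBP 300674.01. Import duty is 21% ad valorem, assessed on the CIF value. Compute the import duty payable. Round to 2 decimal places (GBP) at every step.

Import duty: GBP 63141.54

Import duty = 300674.01 × 21% = 63141.54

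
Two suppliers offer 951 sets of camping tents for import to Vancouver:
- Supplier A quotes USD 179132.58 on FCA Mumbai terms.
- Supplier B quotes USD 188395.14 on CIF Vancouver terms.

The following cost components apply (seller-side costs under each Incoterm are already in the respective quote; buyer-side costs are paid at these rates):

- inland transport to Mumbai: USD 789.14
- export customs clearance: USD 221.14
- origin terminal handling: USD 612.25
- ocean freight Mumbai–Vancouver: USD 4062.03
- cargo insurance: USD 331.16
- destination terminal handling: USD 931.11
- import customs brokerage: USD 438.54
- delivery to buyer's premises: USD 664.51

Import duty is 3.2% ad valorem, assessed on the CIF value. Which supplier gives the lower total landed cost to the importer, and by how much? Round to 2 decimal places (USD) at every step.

Supplier A (FCA):
CIF value = FCA price + origin terminal + freight + insurance = 179132.58 + 612.25 + 4062.03 + 331.16 = 184138.02
Import duty = 184138.02 × 3.2% = 5892.42
Buyer bears (A): 612.25 + 4062.03 + 331.16 + 931.11 + 438.54 + 664.51 = 7039.60
Landed cost (A) = invoice 179132.58 + 7039.60 + duty 5892.42 = 192064.60
Supplier B (CIF):
The CIF price already equals the CIF value: 188395.14
Import duty = 188395.14 × 3.2% = 6028.64
Buyer bears (B): 931.11 + 438.54 + 664.51 = 2034.16
Landed cost (B) = invoice 188395.14 + 2034.16 + duty 6028.64 = 196457.94
Difference = |192064.60 − 196457.94| = 4393.34

Supplier A is cheaper by USD 4393.34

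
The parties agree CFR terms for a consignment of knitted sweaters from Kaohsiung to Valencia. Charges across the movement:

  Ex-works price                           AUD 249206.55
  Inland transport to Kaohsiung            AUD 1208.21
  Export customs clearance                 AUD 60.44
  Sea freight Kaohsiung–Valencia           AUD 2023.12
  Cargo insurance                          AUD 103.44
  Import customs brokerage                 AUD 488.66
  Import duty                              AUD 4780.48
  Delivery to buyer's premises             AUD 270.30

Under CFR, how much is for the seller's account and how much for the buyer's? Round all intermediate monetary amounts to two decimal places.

CFR: the seller pays costs through ocean freight to the destination port, but not insurance.
Seller's account: goods 249206.55 + inland to port 1208.21 + export clearance 60.44 + freight 2023.12 = 252498.32
Buyer's account: insurance 103.44 + brokerage 488.66 + duty 4780.48 + delivery 270.30 = 5642.88

Seller: AUD 252498.32; buyer: AUD 5642.88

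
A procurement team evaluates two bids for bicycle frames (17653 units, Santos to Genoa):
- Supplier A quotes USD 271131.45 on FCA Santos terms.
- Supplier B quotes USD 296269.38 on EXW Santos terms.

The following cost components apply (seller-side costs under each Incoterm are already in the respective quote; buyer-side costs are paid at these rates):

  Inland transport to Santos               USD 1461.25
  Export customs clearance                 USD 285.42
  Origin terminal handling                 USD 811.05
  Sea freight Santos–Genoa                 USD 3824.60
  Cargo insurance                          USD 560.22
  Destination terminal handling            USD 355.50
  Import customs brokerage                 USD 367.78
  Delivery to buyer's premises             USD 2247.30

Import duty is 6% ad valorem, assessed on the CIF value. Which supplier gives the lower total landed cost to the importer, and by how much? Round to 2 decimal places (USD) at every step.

Supplier A is cheaper by USD 28497.68

Supplier A (FCA):
CIF value = FCA price + origin terminal + freight + insurance = 271131.45 + 811.05 + 3824.60 + 560.22 = 276327.32
Import duty = 276327.32 × 6% = 16579.64
Buyer bears (A): 811.05 + 3824.60 + 560.22 + 355.50 + 367.78 + 2247.30 = 8166.45
Landed cost (A) = invoice 271131.45 + 8166.45 + duty 16579.64 = 295877.54
Supplier B (EXW):
CIF value = EXW price + inland to port + export clearance + origin terminal + freight + insurance = 296269.38 + 1461.25 + 285.42 + 811.05 + 3824.60 + 560.22 = 303211.92
Import duty = 303211.92 × 6% = 18192.72
Buyer bears (B): 1461.25 + 285.42 + 811.05 + 3824.60 + 560.22 + 355.50 + 367.78 + 2247.30 = 9913.12
Landed cost (B) = invoice 296269.38 + 9913.12 + duty 18192.72 = 324375.22
Difference = |295877.54 − 324375.22| = 28497.68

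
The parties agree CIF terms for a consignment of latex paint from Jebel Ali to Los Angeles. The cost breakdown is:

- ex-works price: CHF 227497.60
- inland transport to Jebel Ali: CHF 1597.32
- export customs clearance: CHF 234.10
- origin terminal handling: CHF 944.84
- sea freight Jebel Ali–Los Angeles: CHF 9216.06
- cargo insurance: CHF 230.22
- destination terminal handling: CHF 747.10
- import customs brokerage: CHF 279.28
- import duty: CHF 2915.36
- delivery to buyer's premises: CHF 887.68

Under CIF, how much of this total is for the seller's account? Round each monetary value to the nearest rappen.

CIF: the seller pays costs through ocean freight and marine insurance to the destination port.
Seller's account: goods 227497.60 + inland to port 1597.32 + export clearance 234.10 + origin terminal 944.84 + freight 9216.06 + insurance 230.22 = 239720.14
Buyer's account: destination terminal 747.10 + brokerage 279.28 + duty 2915.36 + delivery 887.68 = 4829.42

Seller's account: CHF 239720.14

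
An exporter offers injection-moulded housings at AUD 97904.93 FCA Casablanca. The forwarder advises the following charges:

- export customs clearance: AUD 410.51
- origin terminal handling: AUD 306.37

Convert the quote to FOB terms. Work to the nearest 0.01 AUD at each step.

Not relevant to the conversion: export clearance — on the seller under both FCA and FOB; already in the FCA price and stays in the FOB price.
From FCA to FOB, the seller additionally bears: origin terminal.
FOB price = 97904.93 + 306.37 = 98211.30

FOB price: AUD 98211.30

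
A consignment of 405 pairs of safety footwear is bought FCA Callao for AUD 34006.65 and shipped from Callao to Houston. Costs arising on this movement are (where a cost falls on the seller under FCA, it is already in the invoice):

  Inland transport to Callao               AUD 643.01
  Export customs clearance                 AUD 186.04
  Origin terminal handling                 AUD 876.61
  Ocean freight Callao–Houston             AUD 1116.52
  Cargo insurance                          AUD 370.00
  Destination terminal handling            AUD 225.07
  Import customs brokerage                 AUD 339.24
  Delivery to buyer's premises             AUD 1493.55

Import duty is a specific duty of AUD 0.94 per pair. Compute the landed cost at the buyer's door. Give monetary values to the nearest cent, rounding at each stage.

Total landed cost: AUD 38808.34

FCA: the seller delivers export-cleared goods to the carrier; the buyer bears costs from that point.
Already in the invoice (seller's account under FCA): inland to port, export clearance — exclude.
CIF value = FCA price + origin terminal + freight + insurance = 34006.65 + 876.61 + 1116.52 + 370.00 = 36369.78
Import duty = 405 × 0.94 = 380.70
Buyer bears: origin terminal 876.61 + freight 1116.52 + insurance 370.00 + destination terminal 225.07 + brokerage 339.24 + delivery 1493.55 + duty 380.70 = 4801.69
Landed cost = invoice 34006.65 + 4801.69 = 38808.34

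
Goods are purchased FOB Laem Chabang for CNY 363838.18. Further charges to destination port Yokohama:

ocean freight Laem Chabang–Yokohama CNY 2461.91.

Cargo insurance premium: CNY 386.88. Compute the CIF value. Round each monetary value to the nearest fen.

CIF = FOB price + freight + insurance
CIF = 363838.18 + 2461.91 + 386.88 = 366686.97

CIF value: CNY 366686.97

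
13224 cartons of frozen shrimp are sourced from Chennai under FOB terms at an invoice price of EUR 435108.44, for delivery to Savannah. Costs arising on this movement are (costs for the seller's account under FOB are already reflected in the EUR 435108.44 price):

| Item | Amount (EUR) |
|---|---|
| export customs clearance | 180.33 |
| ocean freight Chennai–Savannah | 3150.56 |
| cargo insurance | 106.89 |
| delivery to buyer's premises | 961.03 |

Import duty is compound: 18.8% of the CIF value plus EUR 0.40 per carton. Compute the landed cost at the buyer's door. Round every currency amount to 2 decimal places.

FOB: the seller bears costs until goods are on board at the origin port; the buyer bears freight, insurance and all costs thereafter.
Already in the invoice (seller's account under FOB): export clearance — exclude.
CIF value = FOB price + freight + insurance = 435108.44 + 3150.56 + 106.89 = 438365.89
Ad valorem component: 438365.89 × 18.8% = 82412.79
Specific component: 13224 × 0.40 = 5289.60
Import duty = 82412.79 + 5289.60 = 87702.39
Buyer bears: freight 3150.56 + insurance 106.89 + delivery 961.03 + duty 87702.39 = 91920.87
Landed cost = invoice 435108.44 + 91920.87 = 527029.31

Total landed cost: EUR 527029.31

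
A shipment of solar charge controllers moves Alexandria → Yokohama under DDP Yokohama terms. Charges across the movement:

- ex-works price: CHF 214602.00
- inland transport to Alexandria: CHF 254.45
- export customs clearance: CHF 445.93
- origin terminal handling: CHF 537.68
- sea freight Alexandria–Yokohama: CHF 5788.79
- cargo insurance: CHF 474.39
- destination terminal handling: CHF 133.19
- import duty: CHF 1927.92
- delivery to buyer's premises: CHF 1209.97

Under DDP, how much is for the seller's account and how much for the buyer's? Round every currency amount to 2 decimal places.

DDP: the seller bears all costs including import duty.
Seller's account: goods 214602.00 + inland to port 254.45 + export clearance 445.93 + origin terminal 537.68 + freight 5788.79 + insurance 474.39 + destination terminal 133.19 + duty 1927.92 + delivery 1209.97 = 225374.32
Buyer's account: 0.00

Seller: CHF 225374.32; buyer: CHF 0.00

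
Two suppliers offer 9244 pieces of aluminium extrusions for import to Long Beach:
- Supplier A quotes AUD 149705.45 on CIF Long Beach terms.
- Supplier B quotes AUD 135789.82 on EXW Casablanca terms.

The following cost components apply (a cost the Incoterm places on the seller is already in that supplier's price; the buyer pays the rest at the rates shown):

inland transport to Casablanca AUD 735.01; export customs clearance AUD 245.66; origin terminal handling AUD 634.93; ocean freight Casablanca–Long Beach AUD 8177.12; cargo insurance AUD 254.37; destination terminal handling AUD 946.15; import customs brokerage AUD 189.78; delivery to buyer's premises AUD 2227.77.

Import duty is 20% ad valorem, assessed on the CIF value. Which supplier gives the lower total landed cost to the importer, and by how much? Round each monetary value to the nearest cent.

Supplier B is cheaper by AUD 4642.25

Supplier A (CIF):
The CIF price already equals the CIF value: 149705.45
Import duty = 149705.45 × 20% = 29941.09
Buyer bears (A): 946.15 + 189.78 + 2227.77 = 3363.70
Landed cost (A) = invoice 149705.45 + 3363.70 + duty 29941.09 = 183010.24
Supplier B (EXW):
CIF value = EXW price + inland to port + export clearance + origin terminal + freight + insurance = 135789.82 + 735.01 + 245.66 + 634.93 + 8177.12 + 254.37 = 145836.91
Import duty = 145836.91 × 20% = 29167.38
Buyer bears (B): 735.01 + 245.66 + 634.93 + 8177.12 + 254.37 + 946.15 + 189.78 + 2227.77 = 13410.79
Landed cost (B) = invoice 135789.82 + 13410.79 + duty 29167.38 = 178367.99
Difference = |183010.24 − 178367.99| = 4642.25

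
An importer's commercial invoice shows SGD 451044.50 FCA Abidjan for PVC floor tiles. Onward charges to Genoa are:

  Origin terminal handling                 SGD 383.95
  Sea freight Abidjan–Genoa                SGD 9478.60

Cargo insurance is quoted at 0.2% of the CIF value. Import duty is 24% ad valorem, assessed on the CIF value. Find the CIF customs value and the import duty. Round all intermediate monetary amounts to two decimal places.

Let C be the CIF value. C = FCA price + pre-shipment costs + freight + 0.2% × C
C − 0.2% × C = 451044.50 + 383.95 + 9478.60
0.998 × C = 460907.05
C = 460907.05 / 0.998 = 461830.71
Insurance premium = 0.2% × 461830.71 = 923.66
Import duty = 461830.71 × 24% = 110839.37

CIF value: SGD 461830.71; import duty: SGD 110839.37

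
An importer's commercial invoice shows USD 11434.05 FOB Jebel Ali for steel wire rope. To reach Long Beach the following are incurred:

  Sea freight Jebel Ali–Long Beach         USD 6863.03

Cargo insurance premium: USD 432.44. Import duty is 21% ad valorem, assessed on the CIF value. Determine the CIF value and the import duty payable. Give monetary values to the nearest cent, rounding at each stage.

CIF value: USD 18729.52; import duty: USD 3933.20

CIF = FOB price + freight + insurance
CIF = 11434.05 + 6863.03 + 432.44 = 18729.52
Import duty = 18729.52 × 21% = 3933.20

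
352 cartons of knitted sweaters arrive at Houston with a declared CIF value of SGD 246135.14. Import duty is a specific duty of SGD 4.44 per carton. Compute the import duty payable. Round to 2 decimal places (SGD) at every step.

Import duty: SGD 1562.88

Import duty = 352 × 4.44 = 1562.88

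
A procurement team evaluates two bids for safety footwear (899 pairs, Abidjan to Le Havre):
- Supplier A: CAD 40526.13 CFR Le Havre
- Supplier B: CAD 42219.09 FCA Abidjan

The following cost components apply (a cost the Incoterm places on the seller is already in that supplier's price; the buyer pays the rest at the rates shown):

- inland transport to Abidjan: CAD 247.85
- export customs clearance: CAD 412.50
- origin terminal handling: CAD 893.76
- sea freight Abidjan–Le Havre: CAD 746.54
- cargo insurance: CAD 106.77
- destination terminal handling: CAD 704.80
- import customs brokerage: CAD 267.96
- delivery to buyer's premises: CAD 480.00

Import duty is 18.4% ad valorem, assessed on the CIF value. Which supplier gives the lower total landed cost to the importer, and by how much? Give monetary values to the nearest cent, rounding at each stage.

Supplier A (CFR):
CIF value = CFR price + insurance = 40526.13 + 106.77 = 40632.90
Import duty = 40632.90 × 18.4% = 7476.45
Buyer bears (A): 106.77 + 704.80 + 267.96 + 480.00 = 1559.53
Landed cost (A) = invoice 40526.13 + 1559.53 + duty 7476.45 = 49562.11
Supplier B (FCA):
CIF value = FCA price + origin terminal + freight + insurance = 42219.09 + 893.76 + 746.54 + 106.77 = 43966.16
Import duty = 43966.16 × 18.4% = 8089.77
Buyer bears (B): 893.76 + 746.54 + 106.77 + 704.80 + 267.96 + 480.00 = 3199.83
Landed cost (B) = invoice 42219.09 + 3199.83 + duty 8089.77 = 53508.69
Difference = |49562.11 − 53508.69| = 3946.58

Supplier A is cheaper by CAD 3946.58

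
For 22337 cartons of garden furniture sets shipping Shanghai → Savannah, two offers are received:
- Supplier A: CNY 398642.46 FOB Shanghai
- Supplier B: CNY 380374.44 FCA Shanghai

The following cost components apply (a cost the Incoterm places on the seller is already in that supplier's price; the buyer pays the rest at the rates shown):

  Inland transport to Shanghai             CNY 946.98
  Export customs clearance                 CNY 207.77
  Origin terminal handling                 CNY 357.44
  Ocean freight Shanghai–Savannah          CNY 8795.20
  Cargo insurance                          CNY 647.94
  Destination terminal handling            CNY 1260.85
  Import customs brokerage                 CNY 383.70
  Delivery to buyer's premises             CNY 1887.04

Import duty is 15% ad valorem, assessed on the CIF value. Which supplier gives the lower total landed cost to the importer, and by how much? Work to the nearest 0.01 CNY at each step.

Supplier A (FOB):
CIF value = FOB price + freight + insurance = 398642.46 + 8795.20 + 647.94 = 408085.60
Import duty = 408085.60 × 15% = 61212.84
Buyer bears (A): 8795.20 + 647.94 + 1260.85 + 383.70 + 1887.04 = 12974.73
Landed cost (A) = invoice 398642.46 + 12974.73 + duty 61212.84 = 472830.03
Supplier B (FCA):
CIF value = FCA price + origin terminal + freight + insurance = 380374.44 + 357.44 + 8795.20 + 647.94 = 390175.02
Import duty = 390175.02 × 15% = 58526.25
Buyer bears (B): 357.44 + 8795.20 + 647.94 + 1260.85 + 383.70 + 1887.04 = 13332.17
Landed cost (B) = invoice 380374.44 + 13332.17 + duty 58526.25 = 452232.86
Difference = |472830.03 − 452232.86| = 20597.17

Supplier B is cheaper by CNY 20597.17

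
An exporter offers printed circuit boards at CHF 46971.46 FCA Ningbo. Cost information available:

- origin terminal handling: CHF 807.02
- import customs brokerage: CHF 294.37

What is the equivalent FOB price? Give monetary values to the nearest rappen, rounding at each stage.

Not relevant to the conversion: brokerage — on the buyer under both terms; not part of either seller's price.
From FCA to FOB, the seller additionally bears: origin terminal.
FOB price = 46971.46 + 807.02 = 47778.48

FOB price: CHF 47778.48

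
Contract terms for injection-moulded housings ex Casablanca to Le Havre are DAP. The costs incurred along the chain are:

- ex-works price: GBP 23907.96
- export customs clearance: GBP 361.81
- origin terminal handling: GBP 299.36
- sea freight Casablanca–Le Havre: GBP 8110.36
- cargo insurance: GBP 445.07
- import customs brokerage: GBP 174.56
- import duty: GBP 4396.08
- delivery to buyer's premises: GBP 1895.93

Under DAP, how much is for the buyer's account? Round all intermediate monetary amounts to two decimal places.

Buyer's account: GBP 4570.64

DAP: the seller bears all costs to the named destination except import duty and clearance.
Seller's account: goods 23907.96 + export clearance 361.81 + origin terminal 299.36 + freight 8110.36 + insurance 445.07 + delivery 1895.93 = 35020.49
Buyer's account: brokerage 174.56 + duty 4396.08 = 4570.64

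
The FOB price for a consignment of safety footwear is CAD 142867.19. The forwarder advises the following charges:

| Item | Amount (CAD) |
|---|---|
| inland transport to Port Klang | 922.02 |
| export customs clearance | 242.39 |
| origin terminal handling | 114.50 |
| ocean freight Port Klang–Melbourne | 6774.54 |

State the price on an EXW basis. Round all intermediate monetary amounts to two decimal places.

EXW price: CAD 141588.28

Not relevant to the conversion: freight — on the buyer under both terms; not part of either seller's price.
From FOB to EXW, the seller no longer bears: inland to port, export clearance, origin terminal.
EXW price = 142867.19 − 922.02 − 242.39 − 114.50 = 141588.28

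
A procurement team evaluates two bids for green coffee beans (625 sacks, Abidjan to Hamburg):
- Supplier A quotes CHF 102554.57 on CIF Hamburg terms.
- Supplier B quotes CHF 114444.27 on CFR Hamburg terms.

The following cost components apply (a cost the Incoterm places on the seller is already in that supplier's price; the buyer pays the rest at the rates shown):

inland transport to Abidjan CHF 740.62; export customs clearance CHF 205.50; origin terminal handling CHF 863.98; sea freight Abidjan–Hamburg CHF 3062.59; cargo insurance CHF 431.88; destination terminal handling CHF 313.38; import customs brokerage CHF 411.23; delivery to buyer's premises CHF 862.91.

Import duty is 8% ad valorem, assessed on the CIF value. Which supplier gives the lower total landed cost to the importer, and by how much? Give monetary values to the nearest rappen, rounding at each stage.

Supplier A is cheaper by CHF 13307.30

Supplier A (CIF):
The CIF price already equals the CIF value: 102554.57
Import duty = 102554.57 × 8% = 8204.37
Buyer bears (A): 313.38 + 411.23 + 862.91 = 1587.52
Landed cost (A) = invoice 102554.57 + 1587.52 + duty 8204.37 = 112346.46
Supplier B (CFR):
CIF value = CFR price + insurance = 114444.27 + 431.88 = 114876.15
Import duty = 114876.15 × 8% = 9190.09
Buyer bears (B): 431.88 + 313.38 + 411.23 + 862.91 = 2019.40
Landed cost (B) = invoice 114444.27 + 2019.40 + duty 9190.09 = 125653.76
Difference = |112346.46 − 125653.76| = 13307.30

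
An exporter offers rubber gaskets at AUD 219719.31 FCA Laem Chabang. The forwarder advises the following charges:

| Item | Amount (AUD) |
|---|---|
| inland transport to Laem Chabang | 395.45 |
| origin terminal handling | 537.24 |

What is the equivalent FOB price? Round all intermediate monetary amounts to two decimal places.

FOB price: AUD 220256.55

Not relevant to the conversion: inland to port — on the seller under both FCA and FOB; already in the FCA price and stays in the FOB price.
From FCA to FOB, the seller additionally bears: origin terminal.
FOB price = 219719.31 + 537.24 = 220256.55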